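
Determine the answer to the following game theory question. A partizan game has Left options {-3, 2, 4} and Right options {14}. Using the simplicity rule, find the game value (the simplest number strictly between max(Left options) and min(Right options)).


Left options: {-3, 2, 4}, max = 4
Right options: {14}, min = 14
All options are numbers and max(Left) < min(Right), so by the simplicity theorem the value is the simplest (earliest-born) number strictly between 4 and 14.
Integers 5 through 13 all lie strictly between 4 and 14.
Among integers, the simplest (lowest birthday = smallest |n|; 0 is born on day 0, +-n on day n) is 5.
No non-integer in the interval can be simpler: if x is a non-integer in the interval, then floor(x) or ceil(x) also lies in the interval (the interval contains an integer), and both are proper prefixes of x's sign expansion, i.e. born earlier. So the game value is 5.
Game value = 5

5


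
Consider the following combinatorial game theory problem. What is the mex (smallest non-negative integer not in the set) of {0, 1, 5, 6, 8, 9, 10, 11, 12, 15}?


Set = {0, 1, 5, 6, 8, 9, 10, 11, 12, 15}
0 is in the set.
1 is in the set.
2 is NOT in the set. This is the mex.
mex = 2

2


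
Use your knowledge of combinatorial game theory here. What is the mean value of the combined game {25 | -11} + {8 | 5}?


G1 = {25 | -11}, G2 = {8 | 5}
Each is a switch {a | b} with numbers a > b; its mean value is (a + b)/2, and mean value is additive over game sums: m(G1 + G2) = m(G1) + m(G2).
Mean of G1 = (25 + (-11))/2 = 14/2 = 7
Mean of G2 = (8 + (5))/2 = 13/2 = 13/2
Mean of G1 + G2 = 7 + 13/2 = 27/2

27/2


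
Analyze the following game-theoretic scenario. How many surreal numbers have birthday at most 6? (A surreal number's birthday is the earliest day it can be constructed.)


Day 0: {|} = 0 is born. Count = 1.
Day n: the number of surreal numbers born by day n is 2^(n+1) - 1.
By day 0: 2^1 - 1 = 1
By day 1: 2^2 - 1 = 3
By day 2: 2^3 - 1 = 7
By day 3: 2^4 - 1 = 15
By day 4: 2^5 - 1 = 31
By day 5: 2^6 - 1 = 63
By day 6: 2^7 - 1 = 127
By day 6: 127 surreal numbers.

127


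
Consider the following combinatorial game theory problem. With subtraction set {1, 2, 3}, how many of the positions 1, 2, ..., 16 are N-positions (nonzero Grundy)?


Subtraction set S = {1, 2, 3}, so G(n) = n mod 4.
G(n) = 0 when n is a multiple of 4.
Multiples of 4 in [1, 16]: 4
N-positions (nonzero Grundy) = 16 - 4 = 12

12


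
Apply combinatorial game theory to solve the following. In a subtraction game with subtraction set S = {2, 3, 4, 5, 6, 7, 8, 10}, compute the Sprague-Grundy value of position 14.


The subtraction set is S = {2, 3, 4, 5, 6, 7, 8, 10}.
G(k) = mex{ G(k - s) : s in S, s <= k }. We compute iteratively: G(0) = 0.
G(1) = mex({}) = 0
G(2) = mex({0}) = 1
G(3) = mex({0}) = 1
G(4) = mex({0, 1}) = 2
G(5) = mex({0, 1}) = 2
G(6) = mex({0, 1, 2}) = 3
G(7) = mex({0, 1, 2}) = 3
G(8) = mex({0, 1, 2, 3}) = 4
G(9) = mex({0, 1, 2, 3}) = 4
G(10) = mex({0, 1, 2, 3, 4}) = 5
G(11) = mex({0, 1, 2, 3, 4}) = 5
G(12) = mex({1, 2, 3, 4, 5}) = 0
G(13) = mex({1, 2, 3, 4, 5}) = 0
G(14) = mex({0, 2, 3, 4, 5}) = 1
Therefore G(14) = 1.

1


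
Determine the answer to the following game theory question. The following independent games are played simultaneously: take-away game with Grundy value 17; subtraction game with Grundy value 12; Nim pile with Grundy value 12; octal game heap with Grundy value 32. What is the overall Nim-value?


By the Sprague-Grundy theorem, the Grundy value of a sum of games is the XOR of individual Grundy values.
take-away game: Grundy value = 17. Running XOR: 0 XOR 17 = 17
subtraction game: Grundy value = 12. Running XOR: 17 XOR 12 = 29
Nim pile: Grundy value = 12. Running XOR: 29 XOR 12 = 17
octal game heap: Grundy value = 32. Running XOR: 17 XOR 32 = 49
The combined Grundy value is 49.

49


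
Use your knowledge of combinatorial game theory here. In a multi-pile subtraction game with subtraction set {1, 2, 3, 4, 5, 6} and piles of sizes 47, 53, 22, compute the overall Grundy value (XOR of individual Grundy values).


Subtraction set: {1, 2, 3, 4, 5, 6}
For this subtraction set, G(n) = n mod 7 (period = max + 1 = 7).
Pile 1 (size 47): G(47) = 47 mod 7 = 5
Pile 2 (size 53): G(53) = 53 mod 7 = 4
Pile 3 (size 22): G(22) = 22 mod 7 = 1
Total Grundy value = XOR of all: 5 XOR 4 XOR 1 = 0

0


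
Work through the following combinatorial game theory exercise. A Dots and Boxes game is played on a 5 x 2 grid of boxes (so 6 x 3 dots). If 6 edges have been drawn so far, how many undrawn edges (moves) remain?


Grid: 5 x 2 boxes, i.e. 6 rows and 3 columns of dots.
Horizontal edges: (rows + 1) * cols = 6 * 2 = 12
Vertical edges: rows * (cols + 1) = 5 * 3 = 15
Total edges: 12 + 15 = 27
Edges drawn: 6
Remaining: 27 - 6 = 21

21


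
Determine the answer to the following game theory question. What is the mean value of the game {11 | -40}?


Game = {11 | -40}, a switch {a | b} with numbers a > b.
Its thermograph has left wall a - t and right wall b + t, which meet at t = (a - b)/2, where both equal (a + b)/2. So the mast (mean value) is at (a + b)/2.
Mean = (11 + (-40))/2 = -29/2 = -29/2

-29/2


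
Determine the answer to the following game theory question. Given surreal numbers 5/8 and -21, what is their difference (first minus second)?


x = 5/8, y = -21
Converting to common denominator: 8
x = 5/8, y = -168/8
x - y = 5/8 - -21 = 173/8

173/8


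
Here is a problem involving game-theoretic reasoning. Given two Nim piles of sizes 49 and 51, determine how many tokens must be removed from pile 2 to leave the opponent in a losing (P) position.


Piles: 49 and 51
Current XOR: 49 XOR 51 = 2 (non-zero, so this is an N-position).
To make the XOR zero, we need to find a move that balances the piles.
For pile 2 (size 51): target = 51 XOR 2 = 49
We reduce pile 2 from 51 to 49.
Tokens removed: 51 - 49 = 2
Verification: 49 XOR 49 = 0

2


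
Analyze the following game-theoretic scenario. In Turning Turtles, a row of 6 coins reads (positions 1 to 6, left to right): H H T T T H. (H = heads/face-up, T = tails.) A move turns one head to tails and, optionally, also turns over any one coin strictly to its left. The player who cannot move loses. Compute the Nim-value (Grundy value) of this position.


Coins: H H T T T H
Key fact: a single head at position k behaves exactly like a Nim heap of size k (turning it to T and optionally flipping a coin at j < k corresponds to moving the heap from k to j, or to 0), and heads combine as a disjunctive sum (two heads at the same place would cancel, matching j XOR j = 0). So the Nim-value is the XOR of the 1-indexed positions of the heads.
Face-up positions (1-indexed): [1, 2, 6]
XOR 0 with 1: 0 XOR 1 = 1
XOR 1 with 2: 1 XOR 2 = 3
XOR 3 with 6: 3 XOR 6 = 5
Nim-value = 5

5


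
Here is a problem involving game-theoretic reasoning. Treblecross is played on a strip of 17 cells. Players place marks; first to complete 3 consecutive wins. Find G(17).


Treblecross: place X on empty cells; 3-in-a-row wins.
Playing within two cells of an existing X lets the opponent win at once, so sensible play treats the cells i-2..i+2 around each X as dead. The player left with no safe cell loses, so this is a normal-play take-away game on strips of safe cells.
Placing X at cell i (0-indexed) of a strip of k safe cells leaves independent strips of sizes max(0, i-2) and max(0, k-i-3). Hence G(k) = mex{ G(max(0,i-2)) XOR G(max(0,k-i-3)) : 0 <= i < k }, with G(0) = 0.
G(1): splits (0,0):0^0=0 -> mex({0}) = 1
G(2): splits (0,0):0^0=0 -> mex({0}) = 1
G(3): splits (0,0):0^0=0 -> mex({0}) = 1
G(4): splits (0,1):0^1=1 (0,0):0^0=0 -> mex({0, 1}) = 2
G(5): splits (0,2):0^1=1 (0,1):0^1=1 (0,0):0^0=0 -> mex({0, 1}) = 2
G(6) = mex({1}) = 0
G(7) = mex({0, 1, 2}) = 3
G(8) = mex({0, 1, 2}) = 3
G(9) = mex({0, 2}) = 1
G(10) = mex({0, 2, 3}) = 1
G(11) = mex({0, 3}) = 1
G(12) = mex({1, 3}) = 0
G(13) = mex({0, 1, 2, 3}) = 4
G(14) = mex({0, 1, 2}) = 3
G(15) = mex({0, 1, 2}) = 3
G(16) = mex({0, 1, 2, 4}) = 3
G(17) = mex({0, 1, 3, 4}) = 2
Therefore G(17) = 2.

2


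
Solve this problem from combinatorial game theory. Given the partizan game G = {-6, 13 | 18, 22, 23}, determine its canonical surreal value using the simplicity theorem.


Left options: {-6, 13}, max = 13
Right options: {18, 22, 23}, min = 18
All options are numbers and max(Left) < min(Right), so by the simplicity theorem the value is the simplest (earliest-born) number strictly between 13 and 18.
Integers 14 through 17 all lie strictly between 13 and 18.
Among integers, the simplest (lowest birthday = smallest |n|; 0 is born on day 0, +-n on day n) is 14.
No non-integer in the interval can be simpler: if x is a non-integer in the interval, then floor(x) or ceil(x) also lies in the interval (the interval contains an integer), and both are proper prefixes of x's sign expansion, i.e. born earlier. So the game value is 14.
Game value = 14

14


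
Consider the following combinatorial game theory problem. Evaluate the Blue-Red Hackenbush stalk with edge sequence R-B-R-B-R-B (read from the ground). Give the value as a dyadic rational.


Edges (from ground): R-B-R-B-R-B
By Berlekamp's sign-expansion rule, a Blue-Red Hackenbush stalk has the value of the surreal number whose sign sequence is the edge sequence with B -> + and R -> -.
Sign sequence: -+-+-+
Trace the sign expansion in the surreal number tree, starting from 0:
Edge 1: R (sign -) -> bounds (-inf, 0), value = -1
Edge 2: B (sign +) -> bounds (-1, 0), value = -1/2
Edge 3: R (sign -) -> bounds (-1, -1/2), value = -3/4
Edge 4: B (sign +) -> bounds (-3/4, -1/2), value = -5/8
Edge 5: R (sign -) -> bounds (-3/4, -5/8), value = -11/16
Edge 6: B (sign +) -> bounds (-11/16, -5/8), value = -21/32
Game value = -21/32

-21/32


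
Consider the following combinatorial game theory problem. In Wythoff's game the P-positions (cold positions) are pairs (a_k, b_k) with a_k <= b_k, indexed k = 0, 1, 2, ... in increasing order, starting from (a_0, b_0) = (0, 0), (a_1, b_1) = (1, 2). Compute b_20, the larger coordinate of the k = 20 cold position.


By Wythoff's theorem, a_k = floor(k * phi) and b_k = floor(k * phi^2) = a_k + k, where phi = (1 + sqrt(5))/2 is the golden ratio.
phi = (1 + sqrt(5))/2 = 1.618034
phi^2 = phi + 1 = 2.618034
k = 20
k * phi^2 = 20 * 2.618034 = 52.360680
b_20 = floor(k * phi^2) = 52 (check: a_20 + k = 32 + 20 = 52)

52


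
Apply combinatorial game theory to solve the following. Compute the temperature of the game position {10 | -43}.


The game is {10 | -43}, a switch {a | b} with numbers a > b.
Cooling {a | b} by t gives {a - t | b + t}, which stops being hot when a - t = b + t, i.e. at t = (a - b)/2. So the temperature of a switch is (a - b)/2.
Temperature = (Left option - Right option) / 2
= (10 - (-43)) / 2
= 53 / 2
= 53/2

53/2


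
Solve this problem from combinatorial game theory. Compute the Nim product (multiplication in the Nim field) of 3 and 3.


Nim multiplication is bilinear over XOR: (u XOR v) * w = (u*w) XOR (v*w).
So we split each operand into its bit components and XOR the pairwise Nim products.
3 = 1 + 2 (as XOR of powers of 2).
3 = 1 + 2 (as XOR of powers of 2).
Using the standard Nim-product table on single bits:
  2*2 = 3,   2*4 = 8,   2*8 = 12,
  4*4 = 6,   4*8 = 11,  8*8 = 13,
and  1*x = x (identity), k*l = l*k (commutative).
Pairwise Nim products:
  1 * 1 = 1
  1 * 2 = 2
  2 * 1 = 2
  2 * 2 = 3
XOR them: 1 XOR 2 XOR 2 XOR 3 = 2.
Result: 3 * 3 = 2 (in Nim).

2


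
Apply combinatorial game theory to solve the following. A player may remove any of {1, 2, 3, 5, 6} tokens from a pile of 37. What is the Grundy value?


The subtraction set is S = {1, 2, 3, 5, 6}.
G(k) = mex{ G(k - s) : s in S, s <= k }. We compute iteratively: G(0) = 0.
G(1) = mex({0}) = 1
G(2) = mex({0, 1}) = 2
G(3) = mex({0, 1, 2}) = 3
G(4) = mex({1, 2, 3}) = 0
G(5) = mex({0, 2, 3}) = 1
G(6) = mex({0, 1, 3}) = 2
G(7) = mex({0, 1, 2}) = 3
G(8) = mex({1, 2, 3}) = 0
G(9) = mex({0, 2, 3}) = 1
Observe that G(4)..G(9) = 0, 1, 2, 3, 0, 1 repeats G(0)..G(5) = 0, 1, 2, 3, 0, 1.
For k >= max(S) = 6, G(k) is determined by the previous 6 values G(k-6)..G(k-1); a window of 6 consecutive values has recurred shifted by 4, so by induction G(k + 4) = G(k) for all k >= 0: the sequence is periodic from the start with period 4.
One period: G(0..3) = 0, 1, 2, 3.
37 mod 4 = 1, so G(37) = G(1) = 1.

1


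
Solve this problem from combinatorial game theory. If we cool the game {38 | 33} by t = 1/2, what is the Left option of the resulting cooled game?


Original game: {38 | 33} (a switch {a | b} with a > b).
Cooling by t (for t below the temperature (a - b)/2 = 5/2) taxes each move by t: {a | b} cooled by t is {a - t | b + t}.
Cooling amount: t = 1/2
Cooled Left option: 38 - 1/2 = 75/2
Cooled Right option: 33 + 1/2 = 67/2
Cooled game: {75/2 | 67/2}
Left option = 75/2

75/2


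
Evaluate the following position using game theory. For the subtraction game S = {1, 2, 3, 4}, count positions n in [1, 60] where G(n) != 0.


Subtraction set S = {1, 2, 3, 4}, so G(n) = n mod 5.
G(n) = 0 when n is a multiple of 5.
Multiples of 5 in [1, 60]: 12
N-positions (nonzero Grundy) = 60 - 12 = 48

48


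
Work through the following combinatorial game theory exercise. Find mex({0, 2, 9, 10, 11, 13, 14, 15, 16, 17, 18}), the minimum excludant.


Set = {0, 2, 9, 10, 11, 13, 14, 15, 16, 17, 18}
0 is in the set.
1 is NOT in the set. This is the mex.
mex = 1

1


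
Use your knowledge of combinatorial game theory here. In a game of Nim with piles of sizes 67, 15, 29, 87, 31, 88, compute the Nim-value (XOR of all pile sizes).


We need the XOR (exclusive or) of all pile sizes.
After XOR-ing pile 1 (size 67): 0 XOR 67 = 67
After XOR-ing pile 2 (size 15): 67 XOR 15 = 76
After XOR-ing pile 3 (size 29): 76 XOR 29 = 81
After XOR-ing pile 4 (size 87): 81 XOR 87 = 6
After XOR-ing pile 5 (size 31): 6 XOR 31 = 25
After XOR-ing pile 6 (size 88): 25 XOR 88 = 65
The Nim-value of this position is 65.

65


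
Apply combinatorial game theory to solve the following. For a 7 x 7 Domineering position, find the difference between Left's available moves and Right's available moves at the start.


Board is 7 x 7 (rows x cols).
Left (vertical) placements: (rows-1) * cols = 6 * 7 = 42
Right (horizontal) placements: rows * (cols-1) = 7 * 6 = 42
Advantage = Left - Right = 42 - 42 = 0

0


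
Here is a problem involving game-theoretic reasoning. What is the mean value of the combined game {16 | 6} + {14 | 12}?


G1 = {16 | 6}, G2 = {14 | 12}
Each is a switch {a | b} with numbers a > b; its mean value is (a + b)/2, and mean value is additive over game sums: m(G1 + G2) = m(G1) + m(G2).
Mean of G1 = (16 + (6))/2 = 22/2 = 11
Mean of G2 = (14 + (12))/2 = 26/2 = 13
Mean of G1 + G2 = 11 + 13 = 24

24


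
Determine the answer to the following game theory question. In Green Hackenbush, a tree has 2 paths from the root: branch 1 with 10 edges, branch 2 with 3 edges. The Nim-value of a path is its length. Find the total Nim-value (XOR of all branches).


The tree has 2 branches from the ground vertex.
In Green Hackenbush, the Nim-value of a simple path of length k is k.
Branch 1: length 10, Nim-value = 10
Branch 2: length 3, Nim-value = 3
Total Nim-value = XOR of all branch values:
0 XOR 10 = 10
10 XOR 3 = 9
Nim-value of the tree = 9

9


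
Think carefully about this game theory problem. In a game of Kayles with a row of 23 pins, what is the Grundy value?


Kayles: a move removes 1 or 2 adjacent pins from a contiguous row.
Removing pins from a row of k leaves two independent rows (a, b) with a + b = k - 1 (one pin) or a + b = k - 2 (two pins); an end removal gives a = 0.
By Sprague-Grundy, G(k) = mex{ G(a) XOR G(b) } over all these splits. G(0) = 0.
G(1): splits (0,0):0^0=0 -> mex({0}) = 1
G(2): splits (0,1):0^1=1 (0,0):0^0=0 -> mex({0, 1}) = 2
G(3): splits (0,2):0^2=2 (1,1):1^1=0 (0,1):0^1=1 -> mex({0, 1, 2}) = 3
G(4): splits (0,3):0^3=3 (1,2):1^2=3 (0,2):0^2=2 (1,1):1^1=0 -> mex({0, 2, 3}) = 1
G(5): splits (0,4):0^1=1 (1,3):1^3=2 (2,2):2^2=0 (0,3):0^3=3 (1,2):1^2=3 -> mex({0, 1, 2, 3}) = 4
G(6) = mex({0, 1, 2, 4}) = 3
G(7) = mex({0, 1, 3, 4, 5}) = 2
G(8) = mex({0, 2, 3, 5, 6}) = 1
G(9) = mex({0, 1, 2, 3, 6, 7}) = 4
G(10) = mex({0, 1, 3, 4, 5, 7}) = 2
G(11) = mex({0, 1, 2, 3, 4, 5}) = 6
G(12) = mex({0, 1, 2, 3, 5, 6, 7}) = 4
G(13) = mex({0, 2, 3, 4, 6, 7}) = 1
G(14) = mex({0, 1, 4, 5, 6, 7}) = 2
G(15) = mex({0, 1, 2, 3, 4, 5, 6}) = 7
G(16) = mex({0, 2, 3, 5, 6, 7}) = 1
G(17) = mex({0, 1, 2, 3, 5, 6, 7}) = 4
G(18) = mex({0, 1, 2, 4, 5, 6}) = 3
G(19) = mex({0, 1, 3, 4, 5, 7}) = 2
G(20) = mex({0, 2, 3, 4, 5, 6, 7}) = 1
G(21) = mex({0, 1, 2, 3, 5, 6, 7}) = 4
G(22) = mex({0, 1, 2, 3, 4, 5, 7}) = 6
G(23) = mex({0, 1, 2, 3, 4, 5, 6}) = 7
Therefore G(23) = 7.

7


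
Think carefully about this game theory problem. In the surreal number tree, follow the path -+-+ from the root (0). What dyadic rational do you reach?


Sign expansion: -+-+
Rule: track bounds (lo, hi), initially (-inf, +inf). On '+', the current value becomes lo and we move to the simplest number in (value, hi): value + 1 if hi = +inf, otherwise the midpoint (value + hi)/2. On '-', the current value becomes hi and we move to value - 1 if lo = -inf, otherwise the midpoint (lo + value)/2.
Start at 0.
Step 1: sign = -, move left. Bounds: (-inf, 0). Value = -1
Step 2: sign = +, move right. Bounds: (-1, 0). Value = -1/2
Step 3: sign = -, move left. Bounds: (-1, -1/2). Value = -3/4
Step 4: sign = +, move right. Bounds: (-3/4, -1/2). Value = -5/8
The surreal number with sign expansion -+-+ is -5/8.

-5/8


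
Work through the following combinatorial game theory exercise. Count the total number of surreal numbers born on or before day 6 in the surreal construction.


Day 0: {|} = 0 is born. Count = 1.
Day n: the number of surreal numbers born by day n is 2^(n+1) - 1.
By day 0: 2^1 - 1 = 1
By day 1: 2^2 - 1 = 3
By day 2: 2^3 - 1 = 7
By day 3: 2^4 - 1 = 15
By day 4: 2^5 - 1 = 31
By day 5: 2^6 - 1 = 63
By day 6: 2^7 - 1 = 127
By day 6: 127 surreal numbers.

127


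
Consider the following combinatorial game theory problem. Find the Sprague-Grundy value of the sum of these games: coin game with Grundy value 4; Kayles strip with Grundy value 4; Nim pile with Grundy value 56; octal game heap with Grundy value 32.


By the Sprague-Grundy theorem, the Grundy value of a sum of games is the XOR of individual Grundy values.
coin game: Grundy value = 4. Running XOR: 0 XOR 4 = 4
Kayles strip: Grundy value = 4. Running XOR: 4 XOR 4 = 0
Nim pile: Grundy value = 56. Running XOR: 0 XOR 56 = 56
octal game heap: Grundy value = 32. Running XOR: 56 XOR 32 = 24
The combined Grundy value is 24.

24


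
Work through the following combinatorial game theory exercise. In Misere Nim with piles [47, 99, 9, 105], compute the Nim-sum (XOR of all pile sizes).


We need the XOR (exclusive or) of all pile sizes.
After XOR-ing pile 1 (size 47): 0 XOR 47 = 47
After XOR-ing pile 2 (size 99): 47 XOR 99 = 76
After XOR-ing pile 3 (size 9): 76 XOR 9 = 69
After XOR-ing pile 4 (size 105): 69 XOR 105 = 44
The Nim-value of this position is 44.

44


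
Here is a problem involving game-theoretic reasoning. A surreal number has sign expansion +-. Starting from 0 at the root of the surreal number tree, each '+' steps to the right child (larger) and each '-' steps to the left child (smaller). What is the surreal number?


Sign expansion: +-
Rule: track bounds (lo, hi), initially (-inf, +inf). On '+', the current value becomes lo and we move to the simplest number in (value, hi): value + 1 if hi = +inf, otherwise the midpoint (value + hi)/2. On '-', the current value becomes hi and we move to value - 1 if lo = -inf, otherwise the midpoint (lo + value)/2.
Start at 0.
Step 1: sign = +, move right. Bounds: (0, +inf). Value = 1
Step 2: sign = -, move left. Bounds: (0, 1). Value = 1/2
The surreal number with sign expansion +- is 1/2.

1/2


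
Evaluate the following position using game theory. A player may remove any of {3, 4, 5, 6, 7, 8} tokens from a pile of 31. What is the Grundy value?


The subtraction set is S = {3, 4, 5, 6, 7, 8}.
G(k) = mex{ G(k - s) : s in S, s <= k }. We compute iteratively: G(0) = 0.
G(1) = mex({}) = 0
G(2) = mex({}) = 0
G(3) = mex({0}) = 1
G(4) = mex({0}) = 1
G(5) = mex({0}) = 1
G(6) = mex({0, 1}) = 2
G(7) = mex({0, 1}) = 2
G(8) = mex({0, 1}) = 2
G(9) = mex({0, 1, 2}) = 3
G(10) = mex({0, 1, 2}) = 3
G(11) = mex({1, 2}) = 0
G(12) = mex({1, 2, 3}) = 0
G(13) = mex({1, 2, 3}) = 0
G(14) = mex({0, 2, 3}) = 1
G(15) = mex({0, 2, 3}) = 1
G(16) = mex({0, 2, 3}) = 1
G(17) = mex({0, 1, 3}) = 2
G(18) = mex({0, 1, 3}) = 2
Observe that G(11)..G(18) = 0, 0, 0, 1, 1, 1, 2, 2 repeats G(0)..G(7) = 0, 0, 0, 1, 1, 1, 2, 2.
For k >= max(S) = 8, G(k) is determined by the previous 8 values G(k-8)..G(k-1); a window of 8 consecutive values has recurred shifted by 11, so by induction G(k + 11) = G(k) for all k >= 0: the sequence is periodic from the start with period 11.
One period: G(0..10) = 0, 0, 0, 1, 1, 1, 2, 2, 2, 3, 3.
31 mod 11 = 9, so G(31) = G(9) = 3.

3


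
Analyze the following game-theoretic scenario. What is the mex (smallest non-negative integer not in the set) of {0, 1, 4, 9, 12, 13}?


Set = {0, 1, 4, 9, 12, 13}
0 is in the set.
1 is in the set.
2 is NOT in the set. This is the mex.
mex = 2

2


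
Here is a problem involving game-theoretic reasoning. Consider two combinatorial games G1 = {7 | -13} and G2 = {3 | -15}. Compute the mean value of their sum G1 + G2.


G1 = {7 | -13}, G2 = {3 | -15}
Each is a switch {a | b} with numbers a > b; its mean value is (a + b)/2, and mean value is additive over game sums: m(G1 + G2) = m(G1) + m(G2).
Mean of G1 = (7 + (-13))/2 = -6/2 = -3
Mean of G2 = (3 + (-15))/2 = -12/2 = -6
Mean of G1 + G2 = -3 + -6 = -9

-9


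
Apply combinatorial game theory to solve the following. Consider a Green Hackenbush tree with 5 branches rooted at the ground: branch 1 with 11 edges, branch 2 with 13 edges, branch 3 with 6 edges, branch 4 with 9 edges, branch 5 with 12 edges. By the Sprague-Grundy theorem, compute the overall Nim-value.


The tree has 5 branches from the ground vertex.
In Green Hackenbush, the Nim-value of a simple path of length k is k.
Branch 1: length 11, Nim-value = 11
Branch 2: length 13, Nim-value = 13
Branch 3: length 6, Nim-value = 6
Branch 4: length 9, Nim-value = 9
Branch 5: length 12, Nim-value = 12
Total Nim-value = XOR of all branch values:
0 XOR 11 = 11
11 XOR 13 = 6
6 XOR 6 = 0
0 XOR 9 = 9
9 XOR 12 = 5
Nim-value of the tree = 5

5


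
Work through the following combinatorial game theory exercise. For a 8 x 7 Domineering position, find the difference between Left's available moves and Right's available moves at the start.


Board is 8 x 7 (rows x cols).
Left (vertical) placements: (rows-1) * cols = 7 * 7 = 49
Right (horizontal) placements: rows * (cols-1) = 8 * 6 = 48
Advantage = Left - Right = 49 - 48 = 1

1


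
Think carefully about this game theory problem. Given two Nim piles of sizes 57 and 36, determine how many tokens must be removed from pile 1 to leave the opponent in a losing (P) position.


Piles: 57 and 36
Current XOR: 57 XOR 36 = 29 (non-zero, so this is an N-position).
To make the XOR zero, we need to find a move that balances the piles.
For pile 1 (size 57): target = 57 XOR 29 = 36
We reduce pile 1 from 57 to 36.
Tokens removed: 57 - 36 = 21
Verification: 36 XOR 36 = 0

21


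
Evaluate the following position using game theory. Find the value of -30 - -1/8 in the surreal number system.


x = -30, y = -1/8
Converting to common denominator: 8
x = -240/8, y = -1/8
x - y = -30 - -1/8 = -239/8

-239/8


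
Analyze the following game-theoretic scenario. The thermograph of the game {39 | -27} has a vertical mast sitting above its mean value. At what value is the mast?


Game = {39 | -27}, a switch {a | b} with numbers a > b.
Its thermograph has left wall a - t and right wall b + t, which meet at t = (a - b)/2, where both equal (a + b)/2. So the mast (mean value) is at (a + b)/2.
Mean = (39 + (-27))/2 = 12/2 = 6

6


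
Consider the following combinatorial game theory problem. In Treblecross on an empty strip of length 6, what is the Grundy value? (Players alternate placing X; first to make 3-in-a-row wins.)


Treblecross: place X on empty cells; 3-in-a-row wins.
Playing within two cells of an existing X lets the opponent win at once, so sensible play treats the cells i-2..i+2 around each X as dead. The player left with no safe cell loses, so this is a normal-play take-away game on strips of safe cells.
Placing X at cell i (0-indexed) of a strip of k safe cells leaves independent strips of sizes max(0, i-2) and max(0, k-i-3). Hence G(k) = mex{ G(max(0,i-2)) XOR G(max(0,k-i-3)) : 0 <= i < k }, with G(0) = 0.
G(1): splits (0,0):0^0=0 -> mex({0}) = 1
G(2): splits (0,0):0^0=0 -> mex({0}) = 1
G(3): splits (0,0):0^0=0 -> mex({0}) = 1
G(4): splits (0,1):0^1=1 (0,0):0^0=0 -> mex({0, 1}) = 2
G(5): splits (0,2):0^1=1 (0,1):0^1=1 (0,0):0^0=0 -> mex({0, 1}) = 2
G(6) = mex({1}) = 0
Therefore G(6) = 0.

0


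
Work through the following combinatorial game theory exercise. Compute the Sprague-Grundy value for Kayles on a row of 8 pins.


Kayles: a move removes 1 or 2 adjacent pins from a contiguous row.
Removing pins from a row of k leaves two independent rows (a, b) with a + b = k - 1 (one pin) or a + b = k - 2 (two pins); an end removal gives a = 0.
By Sprague-Grundy, G(k) = mex{ G(a) XOR G(b) } over all these splits. G(0) = 0.
G(1): splits (0,0):0^0=0 -> mex({0}) = 1
G(2): splits (0,1):0^1=1 (0,0):0^0=0 -> mex({0, 1}) = 2
G(3): splits (0,2):0^2=2 (1,1):1^1=0 (0,1):0^1=1 -> mex({0, 1, 2}) = 3
G(4): splits (0,3):0^3=3 (1,2):1^2=3 (0,2):0^2=2 (1,1):1^1=0 -> mex({0, 2, 3}) = 1
G(5): splits (0,4):0^1=1 (1,3):1^3=2 (2,2):2^2=0 (0,3):0^3=3 (1,2):1^2=3 -> mex({0, 1, 2, 3}) = 4
G(6) = mex({0, 1, 2, 4}) = 3
G(7) = mex({0, 1, 3, 4, 5}) = 2
G(8) = mex({0, 2, 3, 5, 6}) = 1
Therefore G(8) = 1.

1


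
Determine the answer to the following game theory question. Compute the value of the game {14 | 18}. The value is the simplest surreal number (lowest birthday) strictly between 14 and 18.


Left options: {14}, max = 14
Right options: {18}, min = 18
All options are numbers and max(Left) < min(Right), so by the simplicity theorem the value is the simplest (earliest-born) number strictly between 14 and 18.
Integers 15 through 17 all lie strictly between 14 and 18.
Among integers, the simplest (lowest birthday = smallest |n|; 0 is born on day 0, +-n on day n) is 15.
No non-integer in the interval can be simpler: if x is a non-integer in the interval, then floor(x) or ceil(x) also lies in the interval (the interval contains an integer), and both are proper prefixes of x's sign expansion, i.e. born earlier. So the game value is 15.
Game value = 15

15


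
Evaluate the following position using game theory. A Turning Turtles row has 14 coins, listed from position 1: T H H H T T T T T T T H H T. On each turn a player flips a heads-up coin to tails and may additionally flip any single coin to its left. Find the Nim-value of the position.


Coins: T H H H T T T T T T T H H T
Key fact: a single head at position k behaves exactly like a Nim heap of size k (turning it to T and optionally flipping a coin at j < k corresponds to moving the heap from k to j, or to 0), and heads combine as a disjunctive sum (two heads at the same place would cancel, matching j XOR j = 0). So the Nim-value is the XOR of the 1-indexed positions of the heads.
Face-up positions (1-indexed): [2, 3, 4, 12, 13]
XOR 0 with 2: 0 XOR 2 = 2
XOR 2 with 3: 2 XOR 3 = 1
XOR 1 with 4: 1 XOR 4 = 5
XOR 5 with 12: 5 XOR 12 = 9
XOR 9 with 13: 9 XOR 13 = 4
Nim-value = 4

4


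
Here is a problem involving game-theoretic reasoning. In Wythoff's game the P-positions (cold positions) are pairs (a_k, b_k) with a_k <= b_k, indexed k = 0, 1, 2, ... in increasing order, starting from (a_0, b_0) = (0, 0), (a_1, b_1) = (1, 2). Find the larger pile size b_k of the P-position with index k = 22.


By Wythoff's theorem, a_k = floor(k * phi) and b_k = floor(k * phi^2) = a_k + k, where phi = (1 + sqrt(5))/2 is the golden ratio.
phi = (1 + sqrt(5))/2 = 1.618034
phi^2 = phi + 1 = 2.618034
k = 22
k * phi^2 = 22 * 2.618034 = 57.596748
b_22 = floor(k * phi^2) = 57 (check: a_22 + k = 35 + 22 = 57)

57


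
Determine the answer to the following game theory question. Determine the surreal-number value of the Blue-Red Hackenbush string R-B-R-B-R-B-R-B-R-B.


Edges (from ground): R-B-R-B-R-B-R-B-R-B
By Berlekamp's sign-expansion rule, a Blue-Red Hackenbush stalk has the value of the surreal number whose sign sequence is the edge sequence with B -> + and R -> -.
Sign sequence: -+-+-+-+-+
Trace the sign expansion in the surreal number tree, starting from 0:
Edge 1: R (sign -) -> bounds (-inf, 0), value = -1
Edge 2: B (sign +) -> bounds (-1, 0), value = -1/2
Edge 3: R (sign -) -> bounds (-1, -1/2), value = -3/4
Edge 4: B (sign +) -> bounds (-3/4, -1/2), value = -5/8
Edge 5: R (sign -) -> bounds (-3/4, -5/8), value = -11/16
Edge 6: B (sign +) -> bounds (-11/16, -5/8), value = -21/32
Edge 7: R (sign -) -> bounds (-11/16, -21/32), value = -43/64
Edge 8: B (sign +) -> bounds (-43/64, -21/32), value = -85/128
Edge 9: R (sign -) -> bounds (-43/64, -85/128), value = -171/256
Edge 10: B (sign +) -> bounds (-171/256, -85/128), value = -341/512
Game value = -341/512

-341/512


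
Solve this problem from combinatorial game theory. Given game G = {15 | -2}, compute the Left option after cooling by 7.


Original game: {15 | -2} (a switch {a | b} with a > b).
Cooling by t (for t below the temperature (a - b)/2 = 17/2) taxes each move by t: {a | b} cooled by t is {a - t | b + t}.
Cooling amount: t = 7
Cooled Left option: 15 - 7 = 8
Cooled Right option: -2 + 7 = 5
Cooled game: {8 | 5}
Left option = 8

8


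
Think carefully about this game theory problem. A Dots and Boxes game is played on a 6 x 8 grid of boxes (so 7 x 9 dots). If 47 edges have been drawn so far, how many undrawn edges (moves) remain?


Grid: 6 x 8 boxes, i.e. 7 rows and 9 columns of dots.
Horizontal edges: (rows + 1) * cols = 7 * 8 = 56
Vertical edges: rows * (cols + 1) = 6 * 9 = 54
Total edges: 56 + 54 = 110
Edges drawn: 47
Remaining: 110 - 47 = 63

63


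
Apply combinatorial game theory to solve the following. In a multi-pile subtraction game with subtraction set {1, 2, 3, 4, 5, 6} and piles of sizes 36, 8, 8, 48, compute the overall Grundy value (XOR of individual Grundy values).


Subtraction set: {1, 2, 3, 4, 5, 6}
For this subtraction set, G(n) = n mod 7 (period = max + 1 = 7).
Pile 1 (size 36): G(36) = 36 mod 7 = 1
Pile 2 (size 8): G(8) = 8 mod 7 = 1
Pile 3 (size 8): G(8) = 8 mod 7 = 1
Pile 4 (size 48): G(48) = 48 mod 7 = 6
Total Grundy value = XOR of all: 1 XOR 1 XOR 1 XOR 6 = 7

7


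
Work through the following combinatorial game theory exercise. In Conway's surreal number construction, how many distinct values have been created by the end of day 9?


Day 0: {|} = 0 is born. Count = 1.
Day n: the number of surreal numbers born by day n is 2^(n+1) - 1.
By day 0: 2^1 - 1 = 1
By day 1: 2^2 - 1 = 3
By day 2: 2^3 - 1 = 7
By day 3: 2^4 - 1 = 15
By day 4: 2^5 - 1 = 31
By day 5: 2^6 - 1 = 63
By day 6: 2^7 - 1 = 127
By day 7: 2^8 - 1 = 255
By day 8: 2^9 - 1 = 511
By day 9: 2^10 - 1 = 1023
By day 9: 1023 surreal numbers.

1023


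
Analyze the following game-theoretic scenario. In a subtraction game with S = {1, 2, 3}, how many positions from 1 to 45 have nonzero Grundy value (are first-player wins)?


Subtraction set S = {1, 2, 3}, so G(n) = n mod 4.
G(n) = 0 when n is a multiple of 4.
Multiples of 4 in [1, 45]: 11
N-positions (nonzero Grundy) = 45 - 11 = 34

34


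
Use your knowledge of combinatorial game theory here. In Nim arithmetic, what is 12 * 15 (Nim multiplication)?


Nim multiplication is bilinear over XOR: (u XOR v) * w = (u*w) XOR (v*w).
So we split each operand into its bit components and XOR the pairwise Nim products.
12 = 4 + 8 (as XOR of powers of 2).
15 = 1 + 2 + 4 + 8 (as XOR of powers of 2).
Using the standard Nim-product table on single bits:
  2*2 = 3,   2*4 = 8,   2*8 = 12,
  4*4 = 6,   4*8 = 11,  8*8 = 13,
and  1*x = x (identity), k*l = l*k (commutative).
Pairwise Nim products:
  4 * 1 = 4
  4 * 2 = 8
  4 * 4 = 6
  4 * 8 = 11
  8 * 1 = 8
  8 * 2 = 12
  8 * 4 = 11
  8 * 8 = 13
XOR them: 4 XOR 8 XOR 6 XOR 11 XOR 8 XOR 12 XOR 11 XOR 13 = 3.
Result: 12 * 15 = 3 (in Nim).

3


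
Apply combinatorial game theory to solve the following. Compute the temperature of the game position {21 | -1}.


The game is {21 | -1}, a switch {a | b} with numbers a > b.
Cooling {a | b} by t gives {a - t | b + t}, which stops being hot when a - t = b + t, i.e. at t = (a - b)/2. So the temperature of a switch is (a - b)/2.
Temperature = (Left option - Right option) / 2
= (21 - (-1)) / 2
= 22 / 2
= 11

11


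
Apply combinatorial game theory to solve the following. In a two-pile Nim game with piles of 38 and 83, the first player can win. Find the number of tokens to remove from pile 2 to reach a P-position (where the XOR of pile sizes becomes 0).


Piles: 38 and 83
Current XOR: 38 XOR 83 = 117 (non-zero, so this is an N-position).
To make the XOR zero, we need to find a move that balances the piles.
For pile 2 (size 83): target = 83 XOR 117 = 38
We reduce pile 2 from 83 to 38.
Tokens removed: 83 - 38 = 45
Verification: 38 XOR 38 = 0

45


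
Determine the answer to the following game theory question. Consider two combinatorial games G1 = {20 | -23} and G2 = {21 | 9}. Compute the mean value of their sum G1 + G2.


G1 = {20 | -23}, G2 = {21 | 9}
Each is a switch {a | b} with numbers a > b; its mean value is (a + b)/2, and mean value is additive over game sums: m(G1 + G2) = m(G1) + m(G2).
Mean of G1 = (20 + (-23))/2 = -3/2 = -3/2
Mean of G2 = (21 + (9))/2 = 30/2 = 15
Mean of G1 + G2 = -3/2 + 15 = 27/2

27/2


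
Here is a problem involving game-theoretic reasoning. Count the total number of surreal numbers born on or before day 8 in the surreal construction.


Day 0: {|} = 0 is born. Count = 1.
Day n: the number of surreal numbers born by day n is 2^(n+1) - 1.
By day 0: 2^1 - 1 = 1
By day 1: 2^2 - 1 = 3
By day 2: 2^3 - 1 = 7
By day 3: 2^4 - 1 = 15
By day 4: 2^5 - 1 = 31
By day 5: 2^6 - 1 = 63
By day 6: 2^7 - 1 = 127
By day 7: 2^8 - 1 = 255
By day 8: 2^9 - 1 = 511
By day 8: 511 surreal numbers.

511


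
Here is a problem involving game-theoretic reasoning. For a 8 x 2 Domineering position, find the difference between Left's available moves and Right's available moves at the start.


Board is 8 x 2 (rows x cols).
Left (vertical) placements: (rows-1) * cols = 7 * 2 = 14
Right (horizontal) placements: rows * (cols-1) = 8 * 1 = 8
Advantage = Left - Right = 14 - 8 = 6

6


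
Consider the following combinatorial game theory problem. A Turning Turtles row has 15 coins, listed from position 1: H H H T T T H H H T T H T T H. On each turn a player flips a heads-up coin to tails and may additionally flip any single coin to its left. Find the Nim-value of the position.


Coins: H H H T T T H H H T T H T T H
Key fact: a single head at position k behaves exactly like a Nim heap of size k (turning it to T and optionally flipping a coin at j < k corresponds to moving the heap from k to j, or to 0), and heads combine as a disjunctive sum (two heads at the same place would cancel, matching j XOR j = 0). So the Nim-value is the XOR of the 1-indexed positions of the heads.
Face-up positions (1-indexed): [1, 2, 3, 7, 8, 9, 12, 15]
XOR 0 with 1: 0 XOR 1 = 1
XOR 1 with 2: 1 XOR 2 = 3
XOR 3 with 3: 3 XOR 3 = 0
XOR 0 with 7: 0 XOR 7 = 7
XOR 7 with 8: 7 XOR 8 = 15
XOR 15 with 9: 15 XOR 9 = 6
XOR 6 with 12: 6 XOR 12 = 10
XOR 10 with 15: 10 XOR 15 = 5
Nim-value = 5

5


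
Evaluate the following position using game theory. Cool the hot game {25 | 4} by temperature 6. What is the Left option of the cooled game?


Original game: {25 | 4} (a switch {a | b} with a > b).
Cooling by t (for t below the temperature (a - b)/2 = 21/2) taxes each move by t: {a | b} cooled by t is {a - t | b + t}.
Cooling amount: t = 6
Cooled Left option: 25 - 6 = 19
Cooled Right option: 4 + 6 = 10
Cooled game: {19 | 10}
Left option = 19

19


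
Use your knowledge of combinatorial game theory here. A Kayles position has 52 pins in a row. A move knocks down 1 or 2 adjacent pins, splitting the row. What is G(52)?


Kayles: a move removes 1 or 2 adjacent pins from a contiguous row.
Removing pins from a row of k leaves two independent rows (a, b) with a + b = k - 1 (one pin) or a + b = k - 2 (two pins); an end removal gives a = 0.
By Sprague-Grundy, G(k) = mex{ G(a) XOR G(b) } over all these splits. G(0) = 0.
G(1): splits (0,0):0^0=0 -> mex({0}) = 1
G(2): splits (0,1):0^1=1 (0,0):0^0=0 -> mex({0, 1}) = 2
G(3): splits (0,2):0^2=2 (1,1):1^1=0 (0,1):0^1=1 -> mex({0, 1, 2}) = 3
G(4): splits (0,3):0^3=3 (1,2):1^2=3 (0,2):0^2=2 (1,1):1^1=0 -> mex({0, 2, 3}) = 1
G(5): splits (0,4):0^1=1 (1,3):1^3=2 (2,2):2^2=0 (0,3):0^3=3 (1,2):1^2=3 -> mex({0, 1, 2, 3}) = 4
G(6) = mex({0, 1, 2, 4}) = 3
G(7) = mex({0, 1, 3, 4, 5}) = 2
G(8) = mex({0, 2, 3, 5, 6}) = 1
G(9) = mex({0, 1, 2, 3, 6, 7}) = 4
G(10) = mex({0, 1, 3, 4, 5, 7}) = 2
G(11) = mex({0, 1, 2, 3, 4, 5}) = 6
G(12) = mex({0, 1, 2, 3, 5, 6, 7}) = 4
G(13) = mex({0, 2, 3, 4, 6, 7}) = 1
G(14) = mex({0, 1, 4, 5, 6, 7}) = 2
G(15) = mex({0, 1, 2, 3, 4, 5, 6}) = 7
G(16) = mex({0, 2, 3, 5, 6, 7}) = 1
G(17) = mex({0, 1, 2, 3, 5, 6, 7}) = 4
G(18) = mex({0, 1, 2, 4, 5, 6}) = 3
G(19) = mex({0, 1, 3, 4, 5, 7}) = 2
G(20) = mex({0, 2, 3, 4, 5, 6, 7}) = 1
G(21) = mex({0, 1, 2, 3, 5, 6, 7}) = 4
G(22) = mex({0, 1, 2, 3, 4, 5, 7}) = 6
G(23) = mex({0, 1, 2, 3, 4, 5, 6}) = 7
G(24) = mex({0, 1, 2, 3, 5, 6, 7}) = 4
G(25) = mex({0, 2, 3, 4, 6, 7}) = 1
G(26) = mex({0, 1, 3, 4, 5, 6, 7}) = 2
G(27) = mex({0, 1, 2, 3, 4, 5, 6, 7}) = 8
G(28) = mex({0, 1, 2, 3, 4, 6, 7, 8}) = 5
G(29) = mex({0, 1, 2, 3, 5, 6, 7, 8, 9}) = 4
G(30) = mex({0, 1, 2, 3, 4, 5, 6, 9, 10}) = 7
G(31) = mex({0, 1, 3, 4, 5, 7, 10, 11}) = 2
G(32) = mex({0, 2, 3, 4, 5, 6, 7, 9, 11}) = 1
G(33) = mex({0, 1, 2, 3, 4, 5, 6, 7, 9, 12}) = 8
G(34) = mex({0, 1, 2, 3, 4, 5, 7, 8, 11, 12}) = 6
G(35) = mex({0, 1, 2, 3, 4, 5, 6, 8, 9, 10, 11}) = 7
G(36) = mex({0, 1, 2, 3, 5, 6, 7, 9, 10}) = 4
G(37) = mex({0, 2, 3, 4, 6, 7, 9, 10, 11, 12}) = 1
G(38) = mex({0, 1, 3, 4, 5, 6, 7, 9, 10, 11, 12}) = 2
G(39) = mex({0, 1, 2, 4, 5, 6, 7, 9, 10, 12, 14}) = 3
G(40) = mex({0, 2, 3, 4, 6, 7, 11, 12, 14}) = 1
G(41) = mex({0, 1, 2, 3, 5, 6, 7, 9, 10, 11, 12}) = 4
G(42) = mex({0, 1, 2, 3, 4, 5, 6, 9, 10}) = 7
G(43) = mex({0, 1, 3, 4, 5, 7, 9, 10, 12, 15}) = 2
G(44) = mex({0, 2, 3, 4, 5, 6, 7, 9, 10, 12, 15}) = 1
G(45) = mex({0, 1, 2, 3, 4, 5, 6, 7, 9, 10, 12, 14}) = 8
G(46) = mex({0, 1, 3, 4, 5, 7, 8, 11, 12, 14}) = 2
G(47) = mex({0, 1, 2, 3, 4, 5, 6, 8, 9, 10, 11, 12}) = 7
G(48) = mex({0, 1, 2, 3, 5, 6, 7, 9, 10}) = 4
G(49) = mex({0, 2, 3, 4, 6, 7, 9, 10, 11, 12, 15}) = 1
G(50) = mex({0, 1, 4, 5, 6, 7, 9, 11, 12, 14, 15}) = 2
G(51) = mex({0, 1, 2, 3, 4, 5, 6, 7, 9, 12, 14, 15}) = 8
G(52) = mex({0, 2, 3, 4, 5, 6, 7, 8, 11, 12, 15}) = 1
Therefore G(52) = 1.

1


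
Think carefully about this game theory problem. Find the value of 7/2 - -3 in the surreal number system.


x = 7/2, y = -3
Converting to common denominator: 2
x = 7/2, y = -6/2
x - y = 7/2 - -3 = 13/2

13/2


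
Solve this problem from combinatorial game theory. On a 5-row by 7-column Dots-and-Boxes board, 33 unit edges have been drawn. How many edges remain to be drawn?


Grid: 5 x 7 boxes, i.e. 6 rows and 8 columns of dots.
Horizontal edges: (rows + 1) * cols = 6 * 7 = 42
Vertical edges: rows * (cols + 1) = 5 * 8 = 40
Total edges: 42 + 40 = 82
Edges drawn: 33
Remaining: 82 - 33 = 49

49


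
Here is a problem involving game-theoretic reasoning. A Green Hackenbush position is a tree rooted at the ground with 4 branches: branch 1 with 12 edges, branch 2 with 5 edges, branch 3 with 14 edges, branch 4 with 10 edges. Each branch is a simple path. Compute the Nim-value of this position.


The tree has 4 branches from the ground vertex.
In Green Hackenbush, the Nim-value of a simple path of length k is k.
Branch 1: length 12, Nim-value = 12
Branch 2: length 5, Nim-value = 5
Branch 3: length 14, Nim-value = 14
Branch 4: length 10, Nim-value = 10
Total Nim-value = XOR of all branch values:
0 XOR 12 = 12
12 XOR 5 = 9
9 XOR 14 = 7
7 XOR 10 = 13
Nim-value of the tree = 13

13
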